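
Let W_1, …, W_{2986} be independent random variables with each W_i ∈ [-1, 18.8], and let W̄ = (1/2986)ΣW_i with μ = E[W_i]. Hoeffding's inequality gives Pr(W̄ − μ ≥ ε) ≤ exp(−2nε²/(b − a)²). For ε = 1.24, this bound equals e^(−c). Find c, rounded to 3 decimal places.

23.422

c = 2nε²/(b − a)² = 2·2986·1.24² / 19.8² = 23.4225.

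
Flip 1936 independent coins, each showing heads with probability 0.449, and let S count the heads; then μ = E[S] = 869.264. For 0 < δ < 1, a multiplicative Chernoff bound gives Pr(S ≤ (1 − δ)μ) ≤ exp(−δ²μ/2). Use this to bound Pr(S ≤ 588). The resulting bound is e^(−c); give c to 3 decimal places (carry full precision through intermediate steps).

45.504

Write 588 = (1 − δ)μ, so δ = 1 − 588/869.264 = 0.3235657…
Then the exponent is δ²μ/2 = (μ − 588)²/(2μ) = 45.503689.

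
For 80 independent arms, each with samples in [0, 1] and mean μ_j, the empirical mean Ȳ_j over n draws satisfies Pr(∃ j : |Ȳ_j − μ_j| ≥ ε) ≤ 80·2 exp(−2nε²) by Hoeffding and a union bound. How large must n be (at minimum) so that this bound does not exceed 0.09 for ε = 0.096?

406

Need 2·80·exp(−2nε²) ≤ 0.09, i.e. exp(−2nε²) ≤ 0.09/160.
So 2nε² ≥ ln(160/0.09) = 7.483119.
Hence n ≥ 7.483119/(2·0.096²) = 405.985.
The smallest integer n is 406.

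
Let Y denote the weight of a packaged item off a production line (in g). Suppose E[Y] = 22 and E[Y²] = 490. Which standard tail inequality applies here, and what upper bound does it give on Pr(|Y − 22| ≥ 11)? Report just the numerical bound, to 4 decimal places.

0.0496

The first two moments determine the variance, so Chebyshev's inequality is the sharpest standard bound available.
Var(Y) = E[Y²] − (E[Y])² = 490 − 484 = 6.
Chebyshev's inequality: Pr(|Y − μ| ≥ t) ≤ Var(Y)/t² = 6/121 = 0.0496.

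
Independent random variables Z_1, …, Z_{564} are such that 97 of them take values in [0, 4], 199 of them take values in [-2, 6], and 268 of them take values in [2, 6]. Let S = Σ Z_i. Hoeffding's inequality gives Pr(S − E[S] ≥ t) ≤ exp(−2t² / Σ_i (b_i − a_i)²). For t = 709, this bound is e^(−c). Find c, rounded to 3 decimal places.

Σ(b_i − a_i)² = 97·4² + 199·8² + 268·4² = 18576.
c = 2t² / 18576 = 2·709² / 18576 = 54.1216.

54.122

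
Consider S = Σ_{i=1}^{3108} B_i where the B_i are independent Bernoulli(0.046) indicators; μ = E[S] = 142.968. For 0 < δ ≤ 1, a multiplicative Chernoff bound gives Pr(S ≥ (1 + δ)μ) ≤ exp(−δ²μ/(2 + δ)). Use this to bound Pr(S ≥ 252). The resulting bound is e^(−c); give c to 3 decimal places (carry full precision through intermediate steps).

Write 252 = (1 + δ)μ, so δ = 252/142.968 − 1 = 0.7626322…
Then the exponent is δ²μ/(2 + δ) = (252 − μ)² / (μ·(2 + δ)) = 30.098583.

30.099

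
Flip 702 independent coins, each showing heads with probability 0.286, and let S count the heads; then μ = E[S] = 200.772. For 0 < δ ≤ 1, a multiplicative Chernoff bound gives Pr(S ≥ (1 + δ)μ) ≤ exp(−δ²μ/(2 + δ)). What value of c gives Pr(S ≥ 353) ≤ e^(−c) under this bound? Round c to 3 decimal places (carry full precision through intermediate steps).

Write 353 = (1 + δ)μ, so δ = 353/200.772 − 1 = 0.7582133…
Then the exponent is δ²μ/(2 + δ) = (353 − μ)² / (μ·(2 + δ)) = 41.846399.

41.846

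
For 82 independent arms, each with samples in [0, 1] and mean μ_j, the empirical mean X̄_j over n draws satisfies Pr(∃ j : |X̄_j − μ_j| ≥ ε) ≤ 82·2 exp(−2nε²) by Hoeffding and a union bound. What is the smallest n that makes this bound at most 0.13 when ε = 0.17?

124

Need 2·82·exp(−2nε²) ≤ 0.13, i.e. exp(−2nε²) ≤ 0.13/164.
So 2nε² ≥ ln(164/0.13) = 7.140087.
Hence n ≥ 7.140087/(2·0.17²) = 123.531.
The smallest integer n is 124.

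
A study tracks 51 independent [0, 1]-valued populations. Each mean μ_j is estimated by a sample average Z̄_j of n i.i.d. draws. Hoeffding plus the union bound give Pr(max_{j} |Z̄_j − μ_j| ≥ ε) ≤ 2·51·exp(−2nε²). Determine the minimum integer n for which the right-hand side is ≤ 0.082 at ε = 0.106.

318

Need 2·51·exp(−2nε²) ≤ 0.082, i.e. exp(−2nε²) ≤ 0.082/102.
So 2nε² ≥ ln(102/0.082) = 7.126009.
Hence n ≥ 7.126009/(2·0.106²) = 317.106.
The smallest integer n is 318.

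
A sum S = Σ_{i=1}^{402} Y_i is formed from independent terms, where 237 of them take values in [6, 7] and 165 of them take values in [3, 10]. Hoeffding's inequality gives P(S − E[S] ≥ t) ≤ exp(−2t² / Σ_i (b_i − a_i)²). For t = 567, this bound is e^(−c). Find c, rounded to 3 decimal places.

77.262

Σ(b_i − a_i)² = 237·1² + 165·7² = 8322.
c = 2t² / 8322 = 2·567² / 8322 = 77.2624.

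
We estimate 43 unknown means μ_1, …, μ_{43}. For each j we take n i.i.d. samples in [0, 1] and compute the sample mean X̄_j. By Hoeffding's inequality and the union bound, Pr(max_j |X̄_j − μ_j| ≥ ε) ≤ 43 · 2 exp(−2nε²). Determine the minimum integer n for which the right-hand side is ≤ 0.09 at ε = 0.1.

344

Need 2·43·exp(−2nε²) ≤ 0.09, i.e. exp(−2nε²) ≤ 0.09/86.
So 2nε² ≥ ln(86/0.09) = 6.862293.
Hence n ≥ 6.862293/(2·0.1²) = 343.115.
The smallest integer n is 344.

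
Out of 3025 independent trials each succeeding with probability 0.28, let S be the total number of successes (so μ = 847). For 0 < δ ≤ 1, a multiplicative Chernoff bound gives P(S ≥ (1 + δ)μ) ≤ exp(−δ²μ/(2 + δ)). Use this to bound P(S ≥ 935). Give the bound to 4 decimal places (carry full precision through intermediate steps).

Write 935 = (1 + δ)μ, so δ = 935/847 − 1 = 0.1038961…
Then the exponent is δ²μ/(2 + δ) = (935 − μ)² / (μ·(2 + δ)) = 4.345679.
Bound = exp(−4.345679) = 0.01296.

0.0130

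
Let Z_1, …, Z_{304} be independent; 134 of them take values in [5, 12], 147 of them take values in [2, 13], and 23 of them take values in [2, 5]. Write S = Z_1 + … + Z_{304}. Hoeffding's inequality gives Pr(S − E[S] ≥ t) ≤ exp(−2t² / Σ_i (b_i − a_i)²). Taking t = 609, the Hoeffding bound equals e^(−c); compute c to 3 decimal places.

Σ(b_i − a_i)² = 134·7² + 147·11² + 23·3² = 24560.
c = 2t² / 24560 = 2·609² / 24560 = 30.2020.

30.202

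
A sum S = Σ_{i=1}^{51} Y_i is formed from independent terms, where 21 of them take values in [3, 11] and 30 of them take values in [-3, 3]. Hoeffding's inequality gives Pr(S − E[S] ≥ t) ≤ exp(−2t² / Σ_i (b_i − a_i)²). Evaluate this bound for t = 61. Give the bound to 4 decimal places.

Σ(b_i − a_i)² = 21·8² + 30·6² = 2424.
Exponent = 2·61² / 2424 = 3.07013.
Bound = exp(−3.07013) = 0.04642.

0.0464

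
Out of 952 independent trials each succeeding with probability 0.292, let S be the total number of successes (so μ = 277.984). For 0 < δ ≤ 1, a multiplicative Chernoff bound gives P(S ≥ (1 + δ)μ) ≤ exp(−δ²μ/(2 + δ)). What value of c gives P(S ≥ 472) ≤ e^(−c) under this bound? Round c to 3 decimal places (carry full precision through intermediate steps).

Write 472 = (1 + δ)μ, so δ = 472/277.984 − 1 = 0.6979394…
Then the exponent is δ²μ/(2 + δ) = (472 − μ)² / (μ·(2 + δ)) = 50.190682.

50.191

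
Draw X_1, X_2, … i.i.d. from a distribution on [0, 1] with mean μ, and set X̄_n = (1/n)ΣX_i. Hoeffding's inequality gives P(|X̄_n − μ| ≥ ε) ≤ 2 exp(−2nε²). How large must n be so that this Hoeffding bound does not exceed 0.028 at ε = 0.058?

Require 2·exp(−2nε²) ≤ 0.028, i.e. 2nε² ≥ ln(2/0.028) = 4.268698.
So n ≥ 4.268698 / (2·0.058²) = 634.468.
The smallest integer n is 635.

635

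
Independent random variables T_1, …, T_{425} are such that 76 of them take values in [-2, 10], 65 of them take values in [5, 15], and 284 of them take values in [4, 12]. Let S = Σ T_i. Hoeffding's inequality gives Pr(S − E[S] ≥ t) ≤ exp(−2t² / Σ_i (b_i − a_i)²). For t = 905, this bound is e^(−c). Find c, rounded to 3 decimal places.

Σ(b_i − a_i)² = 76·12² + 65·10² + 284·8² = 35620.
c = 2t² / 35620 = 2·905² / 35620 = 45.9868.

45.987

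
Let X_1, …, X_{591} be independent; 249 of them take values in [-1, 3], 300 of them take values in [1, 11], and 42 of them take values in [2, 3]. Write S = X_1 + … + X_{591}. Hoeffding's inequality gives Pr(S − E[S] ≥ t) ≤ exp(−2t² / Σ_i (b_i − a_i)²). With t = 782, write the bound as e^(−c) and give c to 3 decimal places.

Σ(b_i − a_i)² = 249·4² + 300·10² + 42·1² = 34026.
c = 2t² / 34026 = 2·782² / 34026 = 35.9445.

35.945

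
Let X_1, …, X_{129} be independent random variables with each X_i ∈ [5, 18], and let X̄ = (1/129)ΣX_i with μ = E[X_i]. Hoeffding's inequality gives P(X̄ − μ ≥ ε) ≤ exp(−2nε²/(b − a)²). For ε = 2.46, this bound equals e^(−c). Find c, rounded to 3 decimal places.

9.239

c = 2nε²/(b − a)² = 2·129·2.46² / 13² = 9.2385.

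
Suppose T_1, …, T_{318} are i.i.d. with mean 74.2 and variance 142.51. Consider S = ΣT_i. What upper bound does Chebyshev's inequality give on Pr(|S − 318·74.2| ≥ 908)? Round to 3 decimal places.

Var(S) = n·Var(T_i) = 318·142.51 = 45318.18.
Chebyshev: Pr(|S − 318·74.2| ≥ 908) ≤ Var(S)/908² = 45318.18/824464 = 0.0550.

0.055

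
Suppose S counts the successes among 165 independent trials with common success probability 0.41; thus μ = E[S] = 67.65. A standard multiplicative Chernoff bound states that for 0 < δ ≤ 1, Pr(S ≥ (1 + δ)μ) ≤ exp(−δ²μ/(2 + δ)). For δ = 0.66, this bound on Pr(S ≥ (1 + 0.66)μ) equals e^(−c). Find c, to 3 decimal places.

11.078

c = δ²μ/(2 + δ) = 0.66²·67.65/(2 + 0.66) = 11.0783.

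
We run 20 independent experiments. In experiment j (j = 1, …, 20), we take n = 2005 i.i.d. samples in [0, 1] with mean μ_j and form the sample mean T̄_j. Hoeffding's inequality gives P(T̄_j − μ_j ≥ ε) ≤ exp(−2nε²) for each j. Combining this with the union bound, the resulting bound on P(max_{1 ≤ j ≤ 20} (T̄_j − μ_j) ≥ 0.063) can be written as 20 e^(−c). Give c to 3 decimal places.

Union bound over the 20 events: P(max_{1 ≤ j ≤ 20} (T̄_j − μ_j) ≥ 0.063) ≤ 20·exp(−2nε²) = 20 exp(−2·2005·0.063²).
So c = 2·2005·0.063² = 15.9157.

15.916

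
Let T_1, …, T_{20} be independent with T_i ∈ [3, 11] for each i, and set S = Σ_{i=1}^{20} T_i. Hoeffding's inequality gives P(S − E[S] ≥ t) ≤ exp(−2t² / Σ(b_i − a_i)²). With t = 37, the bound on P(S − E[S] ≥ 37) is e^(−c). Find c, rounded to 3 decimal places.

Σ(b_i − a_i)² = 20·(8)² = 1280.
c = 2t²/1280 = 2·37²/1280 = 2.1391.

2.139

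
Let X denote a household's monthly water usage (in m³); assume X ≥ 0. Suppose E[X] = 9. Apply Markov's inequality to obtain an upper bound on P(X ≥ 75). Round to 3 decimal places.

Markov's inequality: for a non-negative random variable, P(X ≥ a) ≤ E[X]/a.
Here E[X] = 9 and a = 75, so the bound is 9/75 = 0.1200.

0.120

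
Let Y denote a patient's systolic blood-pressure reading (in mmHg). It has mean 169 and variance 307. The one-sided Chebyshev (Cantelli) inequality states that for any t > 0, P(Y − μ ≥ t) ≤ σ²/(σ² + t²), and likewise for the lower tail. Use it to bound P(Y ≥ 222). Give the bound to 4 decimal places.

0.0985

Here σ² = 307 and t = 53, so σ² + t² = 3116.
Cantelli's bound: 307/3116 = 0.0985.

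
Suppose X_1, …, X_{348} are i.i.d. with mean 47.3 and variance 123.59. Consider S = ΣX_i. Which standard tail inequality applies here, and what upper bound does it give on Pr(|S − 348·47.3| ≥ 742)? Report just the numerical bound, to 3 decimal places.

0.078

With mean and variance of each term known, Chebyshev's inequality bounds the deviation of the sum (or sample mean).
Var(S) = n·Var(X_i) = 348·123.59 = 43009.32.
Chebyshev: Pr(|S − 348·47.3| ≥ 742) ≤ Var(S)/742² = 43009.32/550564 = 0.0781.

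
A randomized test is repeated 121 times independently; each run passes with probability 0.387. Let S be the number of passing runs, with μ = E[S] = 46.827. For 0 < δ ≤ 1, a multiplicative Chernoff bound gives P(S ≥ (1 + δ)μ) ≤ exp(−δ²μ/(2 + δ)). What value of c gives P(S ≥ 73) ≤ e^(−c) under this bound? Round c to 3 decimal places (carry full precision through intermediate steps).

5.717

Write 73 = (1 + δ)μ, so δ = 73/46.827 − 1 = 0.5589297…
Then the exponent is δ²μ/(2 + δ) = (73 − μ)² / (μ·(2 + δ)) = 5.716791.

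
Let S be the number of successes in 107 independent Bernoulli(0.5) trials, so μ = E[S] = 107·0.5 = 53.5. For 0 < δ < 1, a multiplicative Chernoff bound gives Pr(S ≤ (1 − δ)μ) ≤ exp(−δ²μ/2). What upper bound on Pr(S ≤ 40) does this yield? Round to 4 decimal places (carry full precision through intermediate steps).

0.1821

Write 40 = (1 − δ)μ, so δ = 1 − 40/53.5 = 0.2523364…
Then the exponent is δ²μ/2 = (μ − 40)²/(2μ) = 1.703271.
Bound = exp(−1.703271) = 0.18209.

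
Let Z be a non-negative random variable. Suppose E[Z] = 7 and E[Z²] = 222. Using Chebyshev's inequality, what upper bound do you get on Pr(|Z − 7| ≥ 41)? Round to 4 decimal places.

Var(Z) = E[Z²] − (E[Z])² = 222 − 49 = 173.
Chebyshev's inequality: Pr(|Z − μ| ≥ t) ≤ Var(Z)/t² = 173/1681 = 0.1029.

0.1029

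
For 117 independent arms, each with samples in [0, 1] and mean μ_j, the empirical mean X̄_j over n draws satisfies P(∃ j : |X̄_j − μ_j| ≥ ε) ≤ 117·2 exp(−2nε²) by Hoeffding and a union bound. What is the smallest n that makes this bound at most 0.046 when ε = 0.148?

Need 2·117·exp(−2nε²) ≤ 0.046, i.e. exp(−2nε²) ≤ 0.046/234.
So 2nε² ≥ ln(234/0.046) = 8.534435.
Hence n ≥ 8.534435/(2·0.148²) = 194.815.
The smallest integer n is 195.

195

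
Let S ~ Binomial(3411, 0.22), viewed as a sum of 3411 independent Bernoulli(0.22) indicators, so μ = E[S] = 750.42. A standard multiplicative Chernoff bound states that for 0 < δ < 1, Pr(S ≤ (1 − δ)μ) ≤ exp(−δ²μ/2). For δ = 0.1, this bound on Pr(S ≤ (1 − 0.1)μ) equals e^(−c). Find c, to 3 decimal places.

c = δ²μ/2 = 0.1²·750.42/2 = 3.7521.

3.752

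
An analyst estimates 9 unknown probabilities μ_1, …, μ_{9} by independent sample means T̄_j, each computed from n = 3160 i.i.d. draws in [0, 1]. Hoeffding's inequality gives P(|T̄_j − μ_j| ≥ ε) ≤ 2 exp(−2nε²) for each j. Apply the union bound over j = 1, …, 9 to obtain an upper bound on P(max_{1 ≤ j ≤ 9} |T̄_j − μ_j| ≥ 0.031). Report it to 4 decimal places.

Per-experiment Hoeffding bound: 2·exp(−2·3160·0.031²) = 2·exp(−6.07352) = 0.0046061.
Union bound over 9 events: 9·0.0046061 = 0.04145.

0.0415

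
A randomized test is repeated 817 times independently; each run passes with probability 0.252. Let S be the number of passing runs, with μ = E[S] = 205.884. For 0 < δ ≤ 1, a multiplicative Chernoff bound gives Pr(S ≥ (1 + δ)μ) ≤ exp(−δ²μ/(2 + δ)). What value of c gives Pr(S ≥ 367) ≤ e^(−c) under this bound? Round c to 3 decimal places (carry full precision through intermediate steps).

Write 367 = (1 + δ)μ, so δ = 367/205.884 − 1 = 0.7825572…
Then the exponent is δ²μ/(2 + δ) = (367 − μ)² / (μ·(2 + δ)) = 45.311731.

45.312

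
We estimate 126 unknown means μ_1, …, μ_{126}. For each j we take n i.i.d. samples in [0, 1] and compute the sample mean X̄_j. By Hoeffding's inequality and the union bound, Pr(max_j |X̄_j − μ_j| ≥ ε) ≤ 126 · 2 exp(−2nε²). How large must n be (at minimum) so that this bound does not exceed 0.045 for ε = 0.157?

Need 2·126·exp(−2nε²) ≤ 0.045, i.e. exp(−2nε²) ≤ 0.045/252.
So 2nε² ≥ ln(252/0.045) = 8.630522.
Hence n ≥ 8.630522/(2·0.157²) = 175.068.
The smallest integer n is 176.

176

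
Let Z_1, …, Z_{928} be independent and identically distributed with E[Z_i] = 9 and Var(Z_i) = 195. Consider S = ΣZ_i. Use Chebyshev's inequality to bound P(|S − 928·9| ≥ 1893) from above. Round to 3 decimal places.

0.050

Var(S) = n·Var(Z_i) = 928·195 = 180960.
Chebyshev: P(|S − 928·9| ≥ 1893) ≤ Var(S)/1893² = 180960/3583449 = 0.0505.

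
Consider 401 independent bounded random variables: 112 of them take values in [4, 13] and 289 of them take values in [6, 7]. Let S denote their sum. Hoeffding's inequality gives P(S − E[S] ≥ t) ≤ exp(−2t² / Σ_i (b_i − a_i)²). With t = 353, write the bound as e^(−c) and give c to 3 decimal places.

26.623

Σ(b_i − a_i)² = 112·9² + 289·1² = 9361.
c = 2t² / 9361 = 2·353² / 9361 = 26.6230.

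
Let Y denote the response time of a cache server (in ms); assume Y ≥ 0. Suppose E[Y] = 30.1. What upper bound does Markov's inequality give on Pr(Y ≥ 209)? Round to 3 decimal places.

Markov's inequality: for a non-negative random variable, Pr(Y ≥ a) ≤ E[Y]/a.
Here E[Y] = 30.1 and a = 209, so the bound is 30.1/209 = 0.1440.

0.144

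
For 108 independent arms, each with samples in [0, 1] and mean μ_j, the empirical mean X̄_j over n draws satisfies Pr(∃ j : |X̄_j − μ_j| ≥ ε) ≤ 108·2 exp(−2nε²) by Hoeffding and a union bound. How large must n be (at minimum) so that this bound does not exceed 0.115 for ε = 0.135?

207

Need 2·108·exp(−2nε²) ≤ 0.115, i.e. exp(−2nε²) ≤ 0.115/216.
So 2nε² ≥ ln(216/0.115) = 7.538102.
Hence n ≥ 7.538102/(2·0.135²) = 206.807.
The smallest integer n is 207.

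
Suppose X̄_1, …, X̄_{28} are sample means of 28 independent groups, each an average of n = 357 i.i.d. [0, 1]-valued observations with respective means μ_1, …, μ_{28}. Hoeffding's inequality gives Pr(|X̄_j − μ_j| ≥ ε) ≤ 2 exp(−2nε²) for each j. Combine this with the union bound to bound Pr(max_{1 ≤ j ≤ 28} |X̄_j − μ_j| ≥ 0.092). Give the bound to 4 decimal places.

Per-experiment Hoeffding bound: 2·exp(−2·357·0.092²) = 2·exp(−6.04330) = 0.0047474.
Union bound over 28 events: 28·0.0047474 = 0.13293.

0.1329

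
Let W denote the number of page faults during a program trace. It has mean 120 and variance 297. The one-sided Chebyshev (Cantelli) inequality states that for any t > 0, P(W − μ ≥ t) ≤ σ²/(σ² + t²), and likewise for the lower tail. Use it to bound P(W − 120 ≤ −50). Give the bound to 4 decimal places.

0.1062

Here σ² = 297 and t = 50, so σ² + t² = 2797.
Cantelli's bound: 297/2797 = 0.1062.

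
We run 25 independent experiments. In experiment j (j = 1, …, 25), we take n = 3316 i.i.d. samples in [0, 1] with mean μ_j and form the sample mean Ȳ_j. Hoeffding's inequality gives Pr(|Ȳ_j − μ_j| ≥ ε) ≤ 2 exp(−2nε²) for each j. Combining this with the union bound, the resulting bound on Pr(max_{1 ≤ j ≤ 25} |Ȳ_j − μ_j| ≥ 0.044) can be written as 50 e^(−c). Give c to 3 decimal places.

Union bound over the 25 events: Pr(max_{1 ≤ j ≤ 25} |Ȳ_j − μ_j| ≥ 0.044) ≤ 25·2·exp(−2nε²) = 50 exp(−2·3316·0.044²).
So c = 2·3316·0.044² = 12.8396.

12.840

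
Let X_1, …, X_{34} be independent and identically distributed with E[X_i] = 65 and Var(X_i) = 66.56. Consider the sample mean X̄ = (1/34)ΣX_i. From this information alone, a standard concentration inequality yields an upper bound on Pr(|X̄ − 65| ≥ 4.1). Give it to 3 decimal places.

0.116

With mean and variance of each term known, Chebyshev's inequality bounds the deviation of the sum (or sample mean).
Var(X̄) = Var(X_i)/n = 66.56/34 = 1.9576.
Chebyshev: Pr(|X̄ − 65| ≥ 4.1) ≤ Var(X̄)/(4.1)² = 66.56/(34·4.1²) = 0.1165.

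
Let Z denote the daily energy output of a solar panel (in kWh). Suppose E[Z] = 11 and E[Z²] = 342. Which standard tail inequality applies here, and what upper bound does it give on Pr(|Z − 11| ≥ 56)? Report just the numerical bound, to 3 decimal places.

The first two moments determine the variance, so Chebyshev's inequality is the sharpest standard bound available.
Var(Z) = E[Z²] − (E[Z])² = 342 − 121 = 221.
Chebyshev's inequality: Pr(|Z − μ| ≥ t) ≤ Var(Z)/t² = 221/3136 = 0.0705.

0.070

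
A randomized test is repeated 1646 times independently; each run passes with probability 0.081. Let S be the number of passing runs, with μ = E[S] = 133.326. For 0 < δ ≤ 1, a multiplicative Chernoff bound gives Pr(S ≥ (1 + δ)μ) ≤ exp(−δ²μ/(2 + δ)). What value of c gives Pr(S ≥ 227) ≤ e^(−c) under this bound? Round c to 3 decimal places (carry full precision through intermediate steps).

Write 227 = (1 + δ)μ, so δ = 227/133.326 − 1 = 0.7025936…
Then the exponent is δ²μ/(2 + δ) = (227 − μ)² / (μ·(2 + δ)) = 24.352443.

24.352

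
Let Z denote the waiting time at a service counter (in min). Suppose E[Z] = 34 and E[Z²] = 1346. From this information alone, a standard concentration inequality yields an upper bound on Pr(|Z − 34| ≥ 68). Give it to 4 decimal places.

The first two moments determine the variance, so Chebyshev's inequality is the sharpest standard bound available.
Var(Z) = E[Z²] − (E[Z])² = 1346 − 1156 = 190.
Chebyshev's inequality: Pr(|Z − μ| ≥ t) ≤ Var(Z)/t² = 190/4624 = 0.0411.

0.0411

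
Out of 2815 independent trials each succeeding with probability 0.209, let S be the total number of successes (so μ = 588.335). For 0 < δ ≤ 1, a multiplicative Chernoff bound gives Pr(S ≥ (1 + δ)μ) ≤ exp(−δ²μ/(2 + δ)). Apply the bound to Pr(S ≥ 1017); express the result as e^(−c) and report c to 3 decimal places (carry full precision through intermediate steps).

114.464

Write 1017 = (1 + δ)μ, so δ = 1017/588.335 − 1 = 0.728607…
Then the exponent is δ²μ/(2 + δ) = (1017 − μ)² / (μ·(2 + δ)) = 114.464384.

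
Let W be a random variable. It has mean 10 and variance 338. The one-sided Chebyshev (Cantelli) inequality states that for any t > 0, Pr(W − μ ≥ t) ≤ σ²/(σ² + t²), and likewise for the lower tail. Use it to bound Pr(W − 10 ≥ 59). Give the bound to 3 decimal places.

0.089

Here σ² = 338 and t = 59, so σ² + t² = 3819.
Cantelli's bound: 338/3819 = 0.0885.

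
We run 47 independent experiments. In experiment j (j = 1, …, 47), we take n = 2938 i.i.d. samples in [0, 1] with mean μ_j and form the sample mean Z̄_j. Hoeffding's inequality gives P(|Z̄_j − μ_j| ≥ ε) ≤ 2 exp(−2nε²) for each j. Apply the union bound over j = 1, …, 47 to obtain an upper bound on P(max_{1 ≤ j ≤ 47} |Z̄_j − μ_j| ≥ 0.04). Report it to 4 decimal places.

Per-experiment Hoeffding bound: 2·exp(−2·2938·0.04²) = 2·exp(−9.40160) = 0.00016518.
Union bound over 47 events: 47·0.00016518 = 0.00776.

0.0078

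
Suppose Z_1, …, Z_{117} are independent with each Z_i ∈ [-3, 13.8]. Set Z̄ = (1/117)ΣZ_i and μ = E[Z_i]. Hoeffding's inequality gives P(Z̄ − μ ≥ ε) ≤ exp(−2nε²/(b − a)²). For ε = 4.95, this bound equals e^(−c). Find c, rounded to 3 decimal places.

c = 2nε²/(b − a)² = 2·117·4.95² / 16.8² = 20.3146.

20.315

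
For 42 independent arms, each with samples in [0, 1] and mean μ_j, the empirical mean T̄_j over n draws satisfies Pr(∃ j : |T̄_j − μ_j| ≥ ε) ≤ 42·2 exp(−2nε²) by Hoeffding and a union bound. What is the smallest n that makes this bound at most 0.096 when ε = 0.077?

572

Need 2·42·exp(−2nε²) ≤ 0.096, i.e. exp(−2nε²) ≤ 0.096/84.
So 2nε² ≥ ln(84/0.096) = 6.774224.
Hence n ≥ 6.774224/(2·0.077²) = 571.279.
The smallest integer n is 572.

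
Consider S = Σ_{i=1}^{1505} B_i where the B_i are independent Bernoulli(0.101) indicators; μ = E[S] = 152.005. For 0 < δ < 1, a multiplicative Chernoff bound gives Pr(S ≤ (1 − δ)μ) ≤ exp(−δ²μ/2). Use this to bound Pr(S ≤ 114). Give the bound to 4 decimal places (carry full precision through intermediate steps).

Write 114 = (1 − δ)μ, so δ = 1 − 114/152.005 = 0.2500247…
Then the exponent is δ²μ/2 = (μ − 114)²/(2μ) = 4.751094.
Bound = exp(−4.751094) = 0.00864.

0.0086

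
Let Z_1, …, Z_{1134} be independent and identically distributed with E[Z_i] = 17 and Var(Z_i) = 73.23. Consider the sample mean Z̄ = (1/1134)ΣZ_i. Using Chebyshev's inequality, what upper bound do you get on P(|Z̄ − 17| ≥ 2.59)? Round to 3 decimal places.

0.010

Var(Z̄) = Var(Z_i)/n = 73.23/1134 = 0.064577.
Chebyshev: P(|Z̄ − 17| ≥ 2.59) ≤ Var(Z̄)/(2.59)² = 73.23/(1134·2.59²) = 0.0096.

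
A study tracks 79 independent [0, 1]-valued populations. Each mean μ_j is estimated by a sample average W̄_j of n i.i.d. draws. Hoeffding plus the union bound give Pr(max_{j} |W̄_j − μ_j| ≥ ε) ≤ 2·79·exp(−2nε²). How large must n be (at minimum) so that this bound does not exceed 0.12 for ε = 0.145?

Need 2·79·exp(−2nε²) ≤ 0.12, i.e. exp(−2nε²) ≤ 0.12/158.
So 2nε² ≥ ln(158/0.12) = 7.182859.
Hence n ≥ 7.182859/(2·0.145²) = 170.817.
The smallest integer n is 171.

171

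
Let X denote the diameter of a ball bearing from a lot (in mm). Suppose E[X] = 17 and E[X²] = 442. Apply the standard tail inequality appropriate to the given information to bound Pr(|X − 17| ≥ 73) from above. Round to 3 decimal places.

0.029

The first two moments determine the variance, so Chebyshev's inequality is the sharpest standard bound available.
Var(X) = E[X²] − (E[X])² = 442 − 289 = 153.
Chebyshev's inequality: Pr(|X − μ| ≥ t) ≤ Var(X)/t² = 153/5329 = 0.0287.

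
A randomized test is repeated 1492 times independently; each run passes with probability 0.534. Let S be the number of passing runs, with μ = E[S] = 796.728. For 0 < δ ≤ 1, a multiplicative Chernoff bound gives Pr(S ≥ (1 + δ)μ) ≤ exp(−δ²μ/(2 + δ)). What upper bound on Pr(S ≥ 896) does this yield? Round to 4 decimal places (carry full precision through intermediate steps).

0.0030

Write 896 = (1 + δ)μ, so δ = 896/796.728 − 1 = 0.1245996…
Then the exponent is δ²μ/(2 + δ) = (896 − μ)² / (μ·(2 + δ)) = 5.821922.
Bound = exp(−5.821922) = 0.00296.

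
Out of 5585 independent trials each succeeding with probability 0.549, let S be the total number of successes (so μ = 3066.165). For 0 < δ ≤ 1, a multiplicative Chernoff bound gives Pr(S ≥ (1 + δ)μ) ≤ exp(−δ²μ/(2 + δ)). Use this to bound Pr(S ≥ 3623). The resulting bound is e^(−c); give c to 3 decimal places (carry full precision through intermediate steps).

Write 3623 = (1 + δ)μ, so δ = 3623/3066.165 − 1 = 0.1816063…
Then the exponent is δ²μ/(2 + δ) = (3623 − μ)² / (μ·(2 + δ)) = 46.353352.

46.353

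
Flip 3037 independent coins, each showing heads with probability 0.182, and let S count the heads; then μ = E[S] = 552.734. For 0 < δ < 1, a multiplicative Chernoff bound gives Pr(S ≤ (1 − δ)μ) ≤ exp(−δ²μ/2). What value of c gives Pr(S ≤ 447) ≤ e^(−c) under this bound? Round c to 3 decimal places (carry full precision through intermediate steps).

Write 447 = (1 − δ)μ, so δ = 1 − 447/552.734 = 0.1912927…
Then the exponent is δ²μ/2 = (μ − 447)²/(2μ) = 10.113073.

10.113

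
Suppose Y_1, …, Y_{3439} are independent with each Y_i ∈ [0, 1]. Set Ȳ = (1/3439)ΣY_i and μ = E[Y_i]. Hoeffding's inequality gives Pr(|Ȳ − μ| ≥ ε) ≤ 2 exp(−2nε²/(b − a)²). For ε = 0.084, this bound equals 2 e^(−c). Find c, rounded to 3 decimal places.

48.531

c = 2nε²/(b − a)² = 2·3439·0.084² / 1² = 48.5312.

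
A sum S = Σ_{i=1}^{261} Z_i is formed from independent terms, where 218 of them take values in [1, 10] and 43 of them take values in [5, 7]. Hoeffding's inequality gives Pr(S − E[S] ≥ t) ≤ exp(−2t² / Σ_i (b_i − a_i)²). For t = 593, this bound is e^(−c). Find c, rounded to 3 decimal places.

Σ(b_i − a_i)² = 218·9² + 43·2² = 17830.
c = 2t² / 17830 = 2·593² / 17830 = 39.4446.

39.445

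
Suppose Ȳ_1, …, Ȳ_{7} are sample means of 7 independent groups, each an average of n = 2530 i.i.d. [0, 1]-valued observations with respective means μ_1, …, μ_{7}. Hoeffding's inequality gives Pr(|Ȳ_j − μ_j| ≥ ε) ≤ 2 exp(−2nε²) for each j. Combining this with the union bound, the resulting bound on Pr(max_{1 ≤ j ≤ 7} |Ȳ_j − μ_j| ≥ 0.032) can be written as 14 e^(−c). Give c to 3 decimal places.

Union bound over the 7 events: Pr(max_{1 ≤ j ≤ 7} |Ȳ_j − μ_j| ≥ 0.032) ≤ 7·2·exp(−2nε²) = 14 exp(−2·2530·0.032²).
So c = 2·2530·0.032² = 5.1814.

5.181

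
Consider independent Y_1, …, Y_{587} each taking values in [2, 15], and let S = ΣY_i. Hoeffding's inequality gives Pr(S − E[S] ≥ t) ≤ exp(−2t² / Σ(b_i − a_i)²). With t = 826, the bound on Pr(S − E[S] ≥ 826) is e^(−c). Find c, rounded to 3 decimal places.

13.755

Σ(b_i − a_i)² = 587·(13)² = 99203.
c = 2t²/99203 = 2·826²/99203 = 13.7551.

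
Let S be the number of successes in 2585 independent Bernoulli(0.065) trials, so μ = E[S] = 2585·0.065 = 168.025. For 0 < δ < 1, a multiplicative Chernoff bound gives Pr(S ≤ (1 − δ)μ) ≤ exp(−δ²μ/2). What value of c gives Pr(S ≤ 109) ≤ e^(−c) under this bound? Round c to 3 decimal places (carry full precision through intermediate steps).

Write 109 = (1 − δ)μ, so δ = 1 − 109/168.025 = 0.351287…
Then the exponent is δ²μ/2 = (μ − 109)²/(2μ) = 10.367358.

10.367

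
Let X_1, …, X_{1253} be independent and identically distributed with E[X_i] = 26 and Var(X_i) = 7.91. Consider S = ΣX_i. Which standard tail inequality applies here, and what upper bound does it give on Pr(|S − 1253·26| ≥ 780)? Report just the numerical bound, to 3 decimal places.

0.016

With mean and variance of each term known, Chebyshev's inequality bounds the deviation of the sum (or sample mean).
Var(S) = n·Var(X_i) = 1253·7.91 = 9911.23.
Chebyshev: Pr(|S − 1253·26| ≥ 780) ≤ Var(S)/780² = 9911.23/608400 = 0.0163.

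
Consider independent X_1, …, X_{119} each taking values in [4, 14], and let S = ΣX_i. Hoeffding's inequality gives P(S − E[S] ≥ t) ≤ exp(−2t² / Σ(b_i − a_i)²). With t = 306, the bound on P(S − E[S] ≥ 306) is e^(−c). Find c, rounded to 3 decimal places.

Σ(b_i − a_i)² = 119·(10)² = 11900.
c = 2t²/11900 = 2·306²/11900 = 15.7371.

15.737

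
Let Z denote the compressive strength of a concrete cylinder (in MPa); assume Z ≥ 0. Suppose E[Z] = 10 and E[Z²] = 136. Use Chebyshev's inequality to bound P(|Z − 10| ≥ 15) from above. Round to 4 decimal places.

Var(Z) = E[Z²] − (E[Z])² = 136 − 100 = 36.
Chebyshev's inequality: P(|Z − μ| ≥ t) ≤ Var(Z)/t² = 36/225 = 0.1600.

0.1600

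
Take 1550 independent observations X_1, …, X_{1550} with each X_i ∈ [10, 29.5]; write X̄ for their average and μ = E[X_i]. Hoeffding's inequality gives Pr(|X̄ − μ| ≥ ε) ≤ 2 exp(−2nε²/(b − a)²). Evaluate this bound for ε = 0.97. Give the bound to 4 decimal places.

0.0009

Exponent: 2nε²/(b − a)² = 2·1550·0.97² / 19.5² = 7.67072.
Bound = 2·exp(−7.67072) = 0.00093.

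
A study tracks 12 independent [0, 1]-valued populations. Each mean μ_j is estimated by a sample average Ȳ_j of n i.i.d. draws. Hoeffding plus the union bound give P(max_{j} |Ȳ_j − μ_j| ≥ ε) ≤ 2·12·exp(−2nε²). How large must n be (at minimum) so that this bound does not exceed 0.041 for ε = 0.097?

Need 2·12·exp(−2nε²) ≤ 0.041, i.e. exp(−2nε²) ≤ 0.041/24.
So 2nε² ≥ ln(24/0.041) = 6.372237.
Hence n ≥ 6.372237/(2·0.097²) = 338.625.
The smallest integer n is 339.

339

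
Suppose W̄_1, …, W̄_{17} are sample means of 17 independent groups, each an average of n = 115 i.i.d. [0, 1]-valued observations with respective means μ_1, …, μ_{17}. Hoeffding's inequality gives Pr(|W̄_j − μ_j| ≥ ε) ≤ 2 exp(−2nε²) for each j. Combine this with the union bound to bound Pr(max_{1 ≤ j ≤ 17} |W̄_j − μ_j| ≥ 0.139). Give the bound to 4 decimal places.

Per-experiment Hoeffding bound: 2·exp(−2·115·0.139²) = 2·exp(−4.44383) = 0.023502.
Union bound over 17 events: 17·0.023502 = 0.39953.

0.3995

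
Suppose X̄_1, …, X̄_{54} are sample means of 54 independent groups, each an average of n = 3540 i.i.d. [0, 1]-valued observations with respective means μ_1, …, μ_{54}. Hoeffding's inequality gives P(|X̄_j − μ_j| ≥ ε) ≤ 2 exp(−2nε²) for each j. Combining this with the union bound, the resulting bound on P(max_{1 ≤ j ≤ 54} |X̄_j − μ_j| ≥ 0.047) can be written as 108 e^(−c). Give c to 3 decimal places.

15.640

Union bound over the 54 events: P(max_{1 ≤ j ≤ 54} |X̄_j − μ_j| ≥ 0.047) ≤ 54·2·exp(−2nε²) = 108 exp(−2·3540·0.047²).
So c = 2·3540·0.047² = 15.6397.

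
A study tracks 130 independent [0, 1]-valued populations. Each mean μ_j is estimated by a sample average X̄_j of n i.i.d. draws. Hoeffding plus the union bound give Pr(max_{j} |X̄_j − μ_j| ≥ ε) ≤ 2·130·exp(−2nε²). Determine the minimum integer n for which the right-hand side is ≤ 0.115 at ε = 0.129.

233

Need 2·130·exp(−2nε²) ≤ 0.115, i.e. exp(−2nε²) ≤ 0.115/260.
So 2nε² ≥ ln(260/0.115) = 7.723505.
Hence n ≥ 7.723505/(2·0.129²) = 232.063.
The smallest integer n is 233.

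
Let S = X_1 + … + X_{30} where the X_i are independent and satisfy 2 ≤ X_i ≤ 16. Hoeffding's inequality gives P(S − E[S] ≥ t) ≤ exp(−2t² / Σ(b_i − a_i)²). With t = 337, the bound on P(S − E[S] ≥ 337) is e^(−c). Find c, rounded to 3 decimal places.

38.629

Σ(b_i − a_i)² = 30·(14)² = 5880.
c = 2t²/5880 = 2·337²/5880 = 38.6289.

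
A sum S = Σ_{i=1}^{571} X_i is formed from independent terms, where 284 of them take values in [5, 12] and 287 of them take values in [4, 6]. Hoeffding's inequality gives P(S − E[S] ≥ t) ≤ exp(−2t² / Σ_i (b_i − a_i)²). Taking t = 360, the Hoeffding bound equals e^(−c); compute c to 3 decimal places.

Σ(b_i − a_i)² = 284·7² + 287·2² = 15064.
c = 2t² / 15064 = 2·360² / 15064 = 17.2066.

17.207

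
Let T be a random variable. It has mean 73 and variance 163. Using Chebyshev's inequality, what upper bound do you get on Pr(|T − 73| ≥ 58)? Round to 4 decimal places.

0.0485

Chebyshev: Pr(|T − μ| ≥ t) ≤ Var(T)/t².
Bound = 163 / 3364 = 0.0485.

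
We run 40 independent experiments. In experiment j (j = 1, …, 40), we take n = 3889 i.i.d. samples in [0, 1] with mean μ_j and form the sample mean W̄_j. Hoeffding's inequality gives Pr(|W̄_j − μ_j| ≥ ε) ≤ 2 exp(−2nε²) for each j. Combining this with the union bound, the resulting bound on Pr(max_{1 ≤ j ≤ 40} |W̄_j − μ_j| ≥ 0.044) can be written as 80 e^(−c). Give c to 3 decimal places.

15.058

Union bound over the 40 events: Pr(max_{1 ≤ j ≤ 40} |W̄_j − μ_j| ≥ 0.044) ≤ 40·2·exp(−2nε²) = 80 exp(−2·3889·0.044²).
So c = 2·3889·0.044² = 15.0582.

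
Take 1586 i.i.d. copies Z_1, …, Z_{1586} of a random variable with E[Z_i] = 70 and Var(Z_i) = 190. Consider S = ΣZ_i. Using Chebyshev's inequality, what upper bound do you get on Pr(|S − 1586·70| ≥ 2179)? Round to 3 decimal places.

Var(S) = n·Var(Z_i) = 1586·190 = 301340.
Chebyshev: Pr(|S − 1586·70| ≥ 2179) ≤ Var(S)/2179² = 301340/4748041 = 0.0635.

0.063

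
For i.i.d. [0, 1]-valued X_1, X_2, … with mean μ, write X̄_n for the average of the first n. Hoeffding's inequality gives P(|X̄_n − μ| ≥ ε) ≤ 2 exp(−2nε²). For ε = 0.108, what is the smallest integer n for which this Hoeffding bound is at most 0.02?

198

Require 2·exp(−2nε²) ≤ 0.02, i.e. 2nε² ≥ ln(2/0.02) = 4.605170.
So n ≥ 4.605170 / (2·0.108²) = 197.410.
The smallest integer n is 198.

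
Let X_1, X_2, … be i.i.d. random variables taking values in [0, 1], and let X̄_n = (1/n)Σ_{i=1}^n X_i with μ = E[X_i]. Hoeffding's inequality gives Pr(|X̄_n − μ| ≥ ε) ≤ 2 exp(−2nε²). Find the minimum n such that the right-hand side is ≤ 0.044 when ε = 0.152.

83

Require 2·exp(−2nε²) ≤ 0.044, i.e. 2nε² ≥ ln(2/0.044) = 3.816713.
So n ≥ 3.816713 / (2·0.152²) = 82.599.
The smallest integer n is 83.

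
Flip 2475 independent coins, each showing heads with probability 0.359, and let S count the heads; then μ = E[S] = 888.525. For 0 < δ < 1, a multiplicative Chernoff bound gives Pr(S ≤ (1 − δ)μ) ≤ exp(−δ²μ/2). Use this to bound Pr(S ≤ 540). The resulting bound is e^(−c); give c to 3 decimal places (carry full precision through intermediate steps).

68.355

Write 540 = (1 − δ)μ, so δ = 1 − 540/888.525 = 0.3922512…
Then the exponent is δ²μ/2 = (μ − 540)²/(2μ) = 68.354675.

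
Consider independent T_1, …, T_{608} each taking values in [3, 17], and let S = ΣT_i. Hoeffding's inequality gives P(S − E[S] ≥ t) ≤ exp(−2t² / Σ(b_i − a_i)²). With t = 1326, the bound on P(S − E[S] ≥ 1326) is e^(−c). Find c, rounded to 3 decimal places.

29.509

Σ(b_i − a_i)² = 608·(14)² = 119168.
c = 2t²/119168 = 2·1326²/119168 = 29.5092.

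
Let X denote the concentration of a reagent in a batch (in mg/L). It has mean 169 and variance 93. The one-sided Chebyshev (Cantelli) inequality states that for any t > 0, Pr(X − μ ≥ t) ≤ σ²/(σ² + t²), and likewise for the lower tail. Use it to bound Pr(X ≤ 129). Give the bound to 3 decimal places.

Here σ² = 93 and t = 40, so σ² + t² = 1693.
Cantelli's bound: 93/1693 = 0.0549.

0.055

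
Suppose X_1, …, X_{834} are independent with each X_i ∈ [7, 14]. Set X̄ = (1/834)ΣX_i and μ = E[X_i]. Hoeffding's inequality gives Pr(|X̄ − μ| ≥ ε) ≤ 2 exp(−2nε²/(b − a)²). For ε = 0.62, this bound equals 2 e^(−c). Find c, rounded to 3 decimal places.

c = 2nε²/(b − a)² = 2·834·0.62² / 7² = 13.0853.

13.085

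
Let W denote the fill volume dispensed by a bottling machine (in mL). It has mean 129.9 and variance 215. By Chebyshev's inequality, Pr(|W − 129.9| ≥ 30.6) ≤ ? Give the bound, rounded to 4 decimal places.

0.2296

Chebyshev: Pr(|W − μ| ≥ t) ≤ Var(W)/t².
Bound = 215 / 936.36 = 0.2296.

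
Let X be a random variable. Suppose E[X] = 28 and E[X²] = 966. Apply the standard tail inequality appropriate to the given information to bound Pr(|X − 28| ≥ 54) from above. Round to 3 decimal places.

0.062

The first two moments determine the variance, so Chebyshev's inequality is the sharpest standard bound available.
Var(X) = E[X²] − (E[X])² = 966 − 784 = 182.
Chebyshev's inequality: Pr(|X − μ| ≥ t) ≤ Var(X)/t² = 182/2916 = 0.0624.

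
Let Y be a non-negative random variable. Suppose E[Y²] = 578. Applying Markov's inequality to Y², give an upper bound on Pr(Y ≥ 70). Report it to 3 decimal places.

Since Y ≥ 0, the event {Y ≥ 70} is the same as {Y² ≥ 4900}.
Markov's inequality applied to Y² gives Pr(Y² ≥ 4900) ≤ E[Y²]/4900 = 578/4900 = 0.1180.

0.118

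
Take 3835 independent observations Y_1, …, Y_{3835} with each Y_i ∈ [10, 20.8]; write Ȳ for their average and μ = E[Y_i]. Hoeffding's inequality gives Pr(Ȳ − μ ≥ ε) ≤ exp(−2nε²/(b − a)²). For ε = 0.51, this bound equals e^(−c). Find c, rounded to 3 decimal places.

c = 2nε²/(b − a)² = 2·3835·0.51² / 10.8² = 17.1036.

17.104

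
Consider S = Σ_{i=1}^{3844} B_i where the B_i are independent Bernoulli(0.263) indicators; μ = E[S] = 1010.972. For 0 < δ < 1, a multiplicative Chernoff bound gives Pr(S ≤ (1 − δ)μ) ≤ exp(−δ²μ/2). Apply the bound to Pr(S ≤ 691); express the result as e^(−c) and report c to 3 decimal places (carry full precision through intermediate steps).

50.635

Write 691 = (1 − δ)μ, so δ = 1 − 691/1010.972 = 0.3164994…
Then the exponent is δ²μ/2 = (μ − 691)²/(2μ) = 50.635468.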